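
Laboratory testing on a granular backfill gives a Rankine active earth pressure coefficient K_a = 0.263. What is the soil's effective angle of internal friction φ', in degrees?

35.7°

K_a = tan²(45° − φ/2) ⇒ 45° − φ/2 = arctan(√0.263) = 27.15°.
φ = 2(45° − 27.15°) = 35.70°.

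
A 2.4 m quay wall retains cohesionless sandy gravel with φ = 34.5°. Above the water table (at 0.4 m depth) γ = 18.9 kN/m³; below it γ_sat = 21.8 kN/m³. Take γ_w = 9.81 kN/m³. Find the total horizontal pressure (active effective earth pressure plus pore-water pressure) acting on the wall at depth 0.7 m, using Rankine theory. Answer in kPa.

K_a = (1 − sin φ)/(1 + sin φ) = 0.2768.
γ' = 21.8 − 9.81 = 11.99 kN/m³.
Effective vertical stress at 0.7 m: σ'_v = 18.9×0.4 + 11.99×0.300 = 11.16 kPa.
σ'_h = K_a σ'_v = 0.2768 × 11.16 = 3.088 kPa; u = γ_w × 0.300 = 2.943 kPa.
Total σ_h = 3.088 + 2.943 = 6.031 kPa.

6.03 kPa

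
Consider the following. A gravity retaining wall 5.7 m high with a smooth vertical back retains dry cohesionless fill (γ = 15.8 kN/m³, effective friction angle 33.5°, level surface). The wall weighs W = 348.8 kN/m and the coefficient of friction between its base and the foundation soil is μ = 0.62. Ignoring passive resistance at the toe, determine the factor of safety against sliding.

2.92

K_a = tan²(45° − 33.5°/2) = 0.2887.
P_a = ½K_aγH² = 0.5×0.2887×15.8×5.7² = 74.10 kN/m, acting at H/3 = 1.900 m above the base.
FS_sliding = μW / P_a = 0.62×348.8 / 74.10 = 2.918.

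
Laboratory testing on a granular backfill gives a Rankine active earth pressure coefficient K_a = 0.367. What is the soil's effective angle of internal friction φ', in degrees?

K_a = tan²(45° − φ/2) ⇒ 45° − φ/2 = arctan(√0.367) = 31.21°.
φ = 2(45° − 31.21°) = 27.58°.

27.6°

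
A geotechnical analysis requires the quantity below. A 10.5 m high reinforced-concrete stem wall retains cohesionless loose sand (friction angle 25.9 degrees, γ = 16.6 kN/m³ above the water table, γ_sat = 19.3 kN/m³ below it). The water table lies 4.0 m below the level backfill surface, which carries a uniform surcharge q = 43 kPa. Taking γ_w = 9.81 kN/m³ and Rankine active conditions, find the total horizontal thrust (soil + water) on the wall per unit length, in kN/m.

684 kN/m

K_a = tan²(45° − φ/2) = 0.3920.
γ' = 19.3 − 9.81 = 9.490 kN/m³. h₂ = H − d_w = 6.5 m.
σ'_h: at surface K_a·q = 16.86; at WT K_a(q+γd_w) = 42.88; at base K_a(q+γd_w+γ'h₂) = 67.06 kPa.
P₁ = ½(16.86+42.88)×4.0 = 119.5; P₂ = ½(42.88+67.06)×6.5 = 357.3; P_w = ½γ_w h₂² = 207.2.
Total = 119.5+357.3+207.2 = 684.0 kN/m.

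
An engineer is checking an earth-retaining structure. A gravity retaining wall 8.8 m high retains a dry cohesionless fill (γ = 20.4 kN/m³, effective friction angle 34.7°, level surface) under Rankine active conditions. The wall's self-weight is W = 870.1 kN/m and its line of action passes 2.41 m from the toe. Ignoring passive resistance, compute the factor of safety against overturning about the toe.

K_a = tan²(45° − 34.7°/2) = 0.2745.
P_a = ½K_aγH² = 0.5×0.2745×20.4×8.8² = 216.8 kN/m, acting at H/3 = 2.933 m above the base.
Overturning moment M_o = P_a × H/3 = 216.8 × 2.933 = 635.9.
Resisting moment M_r = W × 2.41 = 870.1 × 2.41 = 2097.
FS_overturning = M_r/M_o = 2097/635.9 = 3.297.

3.30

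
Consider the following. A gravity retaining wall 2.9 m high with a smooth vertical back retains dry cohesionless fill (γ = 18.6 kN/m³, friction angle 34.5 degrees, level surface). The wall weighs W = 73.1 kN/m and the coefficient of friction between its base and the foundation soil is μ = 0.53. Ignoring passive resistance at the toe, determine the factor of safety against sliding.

1.79

K_a = tan²(45° − 34.5°/2) = 0.2768.
P_a = ½K_aγH² = 0.5×0.2768×18.6×2.9² = 21.65 kN/m, acting at H/3 = 0.9667 m above the base.
FS_sliding = μW / P_a = 0.53×73.1 / 21.65 = 1.790.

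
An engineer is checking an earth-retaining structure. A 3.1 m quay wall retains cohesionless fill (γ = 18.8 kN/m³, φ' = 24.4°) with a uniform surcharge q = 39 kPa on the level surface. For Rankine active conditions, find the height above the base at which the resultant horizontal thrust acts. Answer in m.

1.33 m

K_a = 0.4153.
Triangular part P₁ = ½K_aγH² = 37.52 at H/3 = 1.033 m; rectangular part P₂ = K_a q H = 50.21 at H/2 = 1.550 m.
ȳ = (P₁·1.033 + P₂·1.550)/(P₁+P₂) = 1.329 m.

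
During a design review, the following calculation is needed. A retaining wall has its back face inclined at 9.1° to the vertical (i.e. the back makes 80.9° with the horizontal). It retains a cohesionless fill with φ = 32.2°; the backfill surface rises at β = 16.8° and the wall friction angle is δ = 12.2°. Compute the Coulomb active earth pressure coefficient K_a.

K_a = sin²(α+φ) / [sin²α · sin(α−δ) · (1 + √{sin(φ+δ)sin(φ−β) / (sin(α−δ)sin(α+β))})²].
With α = 80.9°, φ = 32.2°, δ = 12.2°, β = 16.8°: K_a = 0.4439.

0.444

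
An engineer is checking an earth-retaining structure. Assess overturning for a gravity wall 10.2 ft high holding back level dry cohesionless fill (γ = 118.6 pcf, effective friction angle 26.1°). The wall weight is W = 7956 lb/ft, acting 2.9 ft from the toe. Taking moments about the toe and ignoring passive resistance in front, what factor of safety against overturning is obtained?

K_a = tan²(45° − 26.1°/2) = 0.3889.
P_a = ½K_aγH² = 0.5×0.3889×118.6×10.2² = 2400 lb/ft, acting at H/3 = 3.400 ft above the base.
Overturning moment M_o = P_a × H/3 = 2400 × 3.400 = 8159.
Resisting moment M_r = W × 2.9 = 7956 × 2.9 = 23070.
FS_overturning = M_r/M_o = 23070/8159 = 2.828.

2.83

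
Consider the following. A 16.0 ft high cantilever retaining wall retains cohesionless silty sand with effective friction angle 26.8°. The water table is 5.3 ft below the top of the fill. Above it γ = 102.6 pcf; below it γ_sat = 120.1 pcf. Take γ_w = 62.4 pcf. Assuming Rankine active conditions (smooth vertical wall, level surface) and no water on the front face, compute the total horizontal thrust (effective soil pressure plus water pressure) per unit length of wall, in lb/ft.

K_a = tan²(45° − φ/2) = 0.3785.
γ' = 120.1 − 62.4 = 57.70 pcf. Depth below WT = 10.7 ft.
σ'_h at WT = K_a γ d_w = 205.8 psf; at base = 205.8 + K_a γ' × 10.7 = 439.5 psf.
P₁ (0–5.3 ft) = ½×205.8×5.3 = 545.4. P₂ (5.3–16.0 ft) = ½(205.8+439.5)×10.7 = 3452.
P_w = ½ γ_w h₂² = 0.5×62.4×10.7² = 3572. Total = 545.4+3452+3572 = 7570 lb/ft.

7570 lb/ft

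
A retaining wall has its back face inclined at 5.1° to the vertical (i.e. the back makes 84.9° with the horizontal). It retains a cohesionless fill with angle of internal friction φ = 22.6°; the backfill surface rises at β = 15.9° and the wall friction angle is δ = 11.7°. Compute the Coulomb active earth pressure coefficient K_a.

K_a = sin²(α+φ) / [sin²α · sin(α−δ) · (1 + √{sin(φ+δ)sin(φ−β) / (sin(α−δ)sin(α+β))})²].
With α = 84.9°, φ = 22.6°, δ = 11.7°, β = 15.9°: K_a = 0.5990.

0.599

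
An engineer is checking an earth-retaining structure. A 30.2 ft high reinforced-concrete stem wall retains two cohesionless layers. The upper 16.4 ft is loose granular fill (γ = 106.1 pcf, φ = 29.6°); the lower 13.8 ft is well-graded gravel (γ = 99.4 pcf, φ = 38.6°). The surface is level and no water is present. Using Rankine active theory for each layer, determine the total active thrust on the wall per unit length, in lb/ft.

12600 lb/ft

K_a1 = tan²(45°−29.6°/2) = 0.3387; K_a2 = tan²(45°−38.6°/2) = 0.2316.
Layer 1: σ at base = K_a1 γ₁ h₁ = 589.4 psf; P₁ = ½×589.4×16.4 = 4833.
Layer 2: σ_v at top = γ₁h₁ = 1740; σ_h top = K_a2×1740 = 403.0; σ_h base = K_a2×(1740+99.4×13.8) = 720.7.
P₂ = ½(403.0+720.7)×13.8 = 7754. Total P_a = 4833+7754 = 12590 lb/ft.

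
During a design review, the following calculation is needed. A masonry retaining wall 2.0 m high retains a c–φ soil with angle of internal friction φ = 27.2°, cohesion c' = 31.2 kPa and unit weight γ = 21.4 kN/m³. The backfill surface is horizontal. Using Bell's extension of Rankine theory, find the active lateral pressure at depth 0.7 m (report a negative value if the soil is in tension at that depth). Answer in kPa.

-32.5 kPa

K_a = (1 − sin φ)/(1 + sin φ) = 0.3726.
σ_a = K_a γ z − 2c√K_a = 0.3726×21.4×0.7 − 2×31.2×0.6104 = -32.51 kPa.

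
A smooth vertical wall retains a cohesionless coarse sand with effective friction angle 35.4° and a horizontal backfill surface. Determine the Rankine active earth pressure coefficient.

K_a = (1 − sin φ)/(1 + sin φ) = (1 − sin 35.4°)/(1 + sin 35.4°) = 0.2664.

0.266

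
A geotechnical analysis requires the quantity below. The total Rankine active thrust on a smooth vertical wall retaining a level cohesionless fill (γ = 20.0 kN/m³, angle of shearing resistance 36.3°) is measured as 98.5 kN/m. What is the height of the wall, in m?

6.20 m

K_a = 0.2563. P_a = ½ K_a γ H² ⇒ H = √(2P_a/(K_a γ)).
H = √(2×98.5/(0.2563×20.0)) = 6.200 m.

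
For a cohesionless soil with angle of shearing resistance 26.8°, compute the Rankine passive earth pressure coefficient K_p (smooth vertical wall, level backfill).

2.64

K_p = (1 + sin φ)/(1 − sin φ) = tan²(45° + 26.8°/2) = 2.642.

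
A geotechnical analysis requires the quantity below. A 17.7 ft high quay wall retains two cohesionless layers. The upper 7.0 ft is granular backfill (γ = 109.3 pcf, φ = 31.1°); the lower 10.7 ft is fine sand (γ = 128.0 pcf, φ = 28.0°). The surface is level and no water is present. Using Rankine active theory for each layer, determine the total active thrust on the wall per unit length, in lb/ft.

6450 lb/ft

K_a1 = tan²(45°−31.1°/2) = 0.3188; K_a2 = tan²(45°−28.0°/2) = 0.3610.
Layer 1: σ at base = K_a1 γ₁ h₁ = 243.9 psf; P₁ = ½×243.9×7.0 = 853.7.
Layer 2: σ_v at top = γ₁h₁ = 765.1; σ_h top = K_a2×765.1 = 276.2; σ_h base = K_a2×(765.1+128.0×10.7) = 770.7.
P₂ = ½(276.2+770.7)×10.7 = 5601. Total P_a = 853.7+5601 = 6455 lb/ft.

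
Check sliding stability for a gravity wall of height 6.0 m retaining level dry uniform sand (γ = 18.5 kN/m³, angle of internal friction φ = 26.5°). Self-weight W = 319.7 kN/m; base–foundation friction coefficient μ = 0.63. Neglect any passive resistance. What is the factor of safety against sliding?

K_a = tan²(45° − 26.5°/2) = 0.3829.
P_a = ½K_aγH² = 0.5×0.3829×18.5×6.0² = 127.5 kN/m, acting at H/3 = 2.000 m above the base.
FS_sliding = μW / P_a = 0.63×319.7 / 127.5 = 1.579.

1.58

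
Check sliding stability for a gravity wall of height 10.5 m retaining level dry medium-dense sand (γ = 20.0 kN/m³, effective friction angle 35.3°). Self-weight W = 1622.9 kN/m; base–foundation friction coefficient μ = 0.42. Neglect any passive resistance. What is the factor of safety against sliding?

K_a = tan²(45° − 35.3°/2) = 0.2675.
P_a = ½K_aγH² = 0.5×0.2675×20.0×10.5² = 295.0 kN/m, acting at H/3 = 3.500 m above the base.
FS_sliding = μW / P_a = 0.42×1622.9 / 295.0 = 2.311.

2.31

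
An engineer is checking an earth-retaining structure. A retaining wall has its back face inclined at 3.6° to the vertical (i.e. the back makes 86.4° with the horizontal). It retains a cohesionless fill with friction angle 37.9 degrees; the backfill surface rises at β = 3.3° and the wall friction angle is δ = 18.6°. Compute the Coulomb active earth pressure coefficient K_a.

0.252

K_a = sin²(α+φ) / [sin²α · sin(α−δ) · (1 + √{sin(φ+δ)sin(φ−β) / (sin(α−δ)sin(α+β))})²].
With α = 86.4°, φ = 37.9°, δ = 18.6°, β = 3.3°: K_a = 0.2516.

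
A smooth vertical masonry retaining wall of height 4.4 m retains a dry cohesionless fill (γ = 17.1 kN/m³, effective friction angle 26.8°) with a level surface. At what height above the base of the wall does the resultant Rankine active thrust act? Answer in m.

K_a = 0.3785.
The pressure distribution is triangular, so the resultant acts at H/3 above the base = 4.4/3 = 1.467 m.

1.47 m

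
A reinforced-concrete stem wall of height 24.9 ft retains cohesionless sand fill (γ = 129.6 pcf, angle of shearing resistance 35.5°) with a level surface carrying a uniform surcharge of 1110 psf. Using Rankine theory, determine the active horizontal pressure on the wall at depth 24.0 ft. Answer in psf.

1120 psf

K_a = (1 − sin φ)/(1 + sin φ) = 0.2653.
σ_v = γz + q = 129.6 × 24.0 + 1110 = 4220 psf.
σ_h = K_a σ_v = 0.2653 × 4220 = 1120 psf.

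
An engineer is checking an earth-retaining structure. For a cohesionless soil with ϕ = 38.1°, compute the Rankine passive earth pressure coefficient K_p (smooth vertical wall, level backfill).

K_p = (1 + sin φ)/(1 − sin φ) = tan²(45° + 38.1°/2) = 4.222.

4.22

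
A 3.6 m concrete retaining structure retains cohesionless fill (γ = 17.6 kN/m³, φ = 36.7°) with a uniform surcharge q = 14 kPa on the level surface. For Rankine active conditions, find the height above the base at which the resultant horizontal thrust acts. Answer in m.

K_a = 0.2519.
Triangular part P₁ = ½K_aγH² = 28.72 at H/3 = 1.200 m; rectangular part P₂ = K_a q H = 12.69 at H/2 = 1.800 m.
ȳ = (P₁·1.200 + P₂·1.800)/(P₁+P₂) = 1.384 m.

1.38 m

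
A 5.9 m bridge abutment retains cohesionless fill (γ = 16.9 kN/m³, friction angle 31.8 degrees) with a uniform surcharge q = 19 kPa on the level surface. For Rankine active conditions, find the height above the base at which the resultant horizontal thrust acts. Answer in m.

2.24 m

K_a = 0.3098.
Triangular part P₁ = ½K_aγH² = 91.12 at H/3 = 1.967 m; rectangular part P₂ = K_a q H = 34.73 at H/2 = 2.950 m.
ȳ = (P₁·1.967 + P₂·2.950)/(P₁+P₂) = 2.238 m.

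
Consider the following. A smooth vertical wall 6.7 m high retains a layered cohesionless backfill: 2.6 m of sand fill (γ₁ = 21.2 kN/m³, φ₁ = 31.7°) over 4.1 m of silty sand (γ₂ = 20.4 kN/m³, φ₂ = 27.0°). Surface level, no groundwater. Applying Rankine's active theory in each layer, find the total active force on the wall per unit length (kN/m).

172 kN/m

K_a1 = tan²(45°−31.7°/2) = 0.3111; K_a2 = tan²(45°−27.0°/2) = 0.3755.
Layer 1: σ at base = K_a1 γ₁ h₁ = 17.15 kPa; P₁ = ½×17.15×2.6 = 22.29.
Layer 2: σ_v at top = γ₁h₁ = 55.12; σ_h top = K_a2×55.12 = 20.70; σ_h base = K_a2×(55.12+20.4×4.1) = 52.11.
P₂ = ½(20.70+52.11)×4.1 = 149.3. Total P_a = 22.29+149.3 = 171.5 kN/m.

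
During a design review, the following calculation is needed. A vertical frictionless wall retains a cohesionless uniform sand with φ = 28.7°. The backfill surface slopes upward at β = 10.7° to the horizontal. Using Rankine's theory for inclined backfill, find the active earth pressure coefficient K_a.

K_a = cos β · (cos β − √(cos²β − cos²φ)) / (cos β + √(cos²β − cos²φ)).
cos β = 0.9826, cos φ = 0.8771, √(cos²β − cos²φ) = 0.4429.
K_a = 0.9826 × (0.9826 − 0.4429)/(0.9826 + 0.4429) = 0.3720.

0.372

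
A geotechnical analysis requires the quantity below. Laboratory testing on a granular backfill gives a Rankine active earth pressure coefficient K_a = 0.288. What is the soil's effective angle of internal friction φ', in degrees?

33.6°

K_a = tan²(45° − φ/2) ⇒ 45° − φ/2 = arctan(√0.288) = 28.22°.
φ = 2(45° − 28.22°) = 33.56°.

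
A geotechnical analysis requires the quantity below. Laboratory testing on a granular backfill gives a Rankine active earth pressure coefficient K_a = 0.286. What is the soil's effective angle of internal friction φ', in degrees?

33.7°

K_a = tan²(45° − φ/2) ⇒ 45° − φ/2 = arctan(√0.286) = 28.14°.
φ = 2(45° − 28.14°) = 33.73°.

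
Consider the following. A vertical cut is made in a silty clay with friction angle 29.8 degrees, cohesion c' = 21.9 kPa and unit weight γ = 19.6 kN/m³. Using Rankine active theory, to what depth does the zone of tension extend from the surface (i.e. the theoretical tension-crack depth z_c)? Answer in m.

K_a = tan²(45° − 29.8°/2) = 0.3360; √K_a = 0.5797.
The active pressure is zero where K_a γ z = 2c√K_a, so z_c = 2c/(γ√K_a) = 2×21.9/(19.6×0.5797) = 3.855 m.

3.86 m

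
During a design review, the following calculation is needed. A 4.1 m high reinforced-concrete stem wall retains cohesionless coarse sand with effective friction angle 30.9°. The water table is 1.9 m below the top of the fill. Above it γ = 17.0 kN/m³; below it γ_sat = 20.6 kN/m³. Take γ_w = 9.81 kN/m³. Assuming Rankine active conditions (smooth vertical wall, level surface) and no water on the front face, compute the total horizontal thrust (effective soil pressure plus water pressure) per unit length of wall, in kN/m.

64.8 kN/m

K_a = tan²(45° − φ/2) = 0.3214.
γ' = 20.6 − 9.81 = 10.79 kN/m³. Depth below WT = 2.2 m.
σ'_h at WT = K_a γ d_w = 10.38 kPa; at base = 10.38 + K_a γ' × 2.2 = 18.01 kPa.
P₁ (0–1.9 m) = ½×10.38×1.9 = 9.862. P₂ (1.9–4.1 m) = ½(10.38+18.01)×2.2 = 31.23.
P_w = ½ γ_w h₂² = 0.5×9.81×2.2² = 23.74. Total = 9.862+31.23+23.74 = 64.83 kN/m.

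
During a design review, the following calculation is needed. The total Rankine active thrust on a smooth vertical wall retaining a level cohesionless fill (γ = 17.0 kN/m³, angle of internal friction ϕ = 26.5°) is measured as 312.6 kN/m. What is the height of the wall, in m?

9.80 m

K_a = 0.3829. P_a = ½ K_a γ H² ⇒ H = √(2P_a/(K_a γ)).
H = √(2×312.6/(0.3829×17.0)) = 9.800 m.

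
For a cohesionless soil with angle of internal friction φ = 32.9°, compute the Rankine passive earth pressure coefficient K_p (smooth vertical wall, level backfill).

K_p = (1 + sin φ)/(1 − sin φ) = tan²(45° + 32.9°/2) = 3.378.

3.38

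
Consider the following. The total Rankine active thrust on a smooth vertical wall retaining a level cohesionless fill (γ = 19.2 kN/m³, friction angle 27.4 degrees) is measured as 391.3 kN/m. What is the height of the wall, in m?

10.5 m

K_a = 0.3697. P_a = ½ K_a γ H² ⇒ H = √(2P_a/(K_a γ)).
H = √(2×391.3/(0.3697×19.2)) = 10.50 m.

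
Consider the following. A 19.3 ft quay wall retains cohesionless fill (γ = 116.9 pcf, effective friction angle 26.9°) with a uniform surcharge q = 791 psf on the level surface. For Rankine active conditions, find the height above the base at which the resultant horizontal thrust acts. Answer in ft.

7.76 ft

K_a = 0.3770.
Triangular part P₁ = ½K_aγH² = 8208 at H/3 = 6.433 ft; rectangular part P₂ = K_a q H = 5755 at H/2 = 9.650 ft.
ȳ = (P₁·6.433 + P₂·9.650)/(P₁+P₂) = 7.759 ft.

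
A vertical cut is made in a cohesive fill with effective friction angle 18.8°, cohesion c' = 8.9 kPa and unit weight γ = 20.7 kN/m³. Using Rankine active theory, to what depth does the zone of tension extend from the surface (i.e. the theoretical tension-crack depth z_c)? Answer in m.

1.20 m

K_a = tan²(45° − 18.8°/2) = 0.5126; √K_a = 0.7159.
The active pressure is zero where K_a γ z = 2c√K_a, so z_c = 2c/(γ√K_a) = 2×8.9/(20.7×0.7159) = 1.201 m.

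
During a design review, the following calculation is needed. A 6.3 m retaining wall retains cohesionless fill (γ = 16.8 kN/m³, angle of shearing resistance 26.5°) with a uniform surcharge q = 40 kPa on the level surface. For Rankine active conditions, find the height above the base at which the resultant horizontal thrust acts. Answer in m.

2.55 m

K_a = 0.3829.
Triangular part P₁ = ½K_aγH² = 127.7 at H/3 = 2.100 m; rectangular part P₂ = K_a q H = 96.50 at H/2 = 3.150 m.
ȳ = (P₁·2.100 + P₂·3.150)/(P₁+P₂) = 2.552 m.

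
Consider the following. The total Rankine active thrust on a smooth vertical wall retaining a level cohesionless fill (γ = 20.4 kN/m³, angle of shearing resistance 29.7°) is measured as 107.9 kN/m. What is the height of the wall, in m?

5.60 m

K_a = 0.3374. P_a = ½ K_a γ H² ⇒ H = √(2P_a/(K_a γ)).
H = √(2×107.9/(0.3374×20.4)) = 5.600 m.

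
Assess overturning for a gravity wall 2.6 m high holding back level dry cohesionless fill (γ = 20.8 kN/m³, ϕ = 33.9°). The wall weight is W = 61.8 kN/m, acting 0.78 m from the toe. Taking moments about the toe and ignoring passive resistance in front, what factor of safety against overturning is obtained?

2.79

K_a = tan²(45° − 33.9°/2) = 0.2839.
P_a = ½K_aγH² = 0.5×0.2839×20.8×2.6² = 19.96 kN/m, acting at H/3 = 0.8667 m above the base.
Overturning moment M_o = P_a × H/3 = 19.96 × 0.8667 = 17.30.
Resisting moment M_r = W × 0.78 = 61.8 × 0.78 = 48.20.
FS_overturning = M_r/M_o = 48.20/17.30 = 2.787.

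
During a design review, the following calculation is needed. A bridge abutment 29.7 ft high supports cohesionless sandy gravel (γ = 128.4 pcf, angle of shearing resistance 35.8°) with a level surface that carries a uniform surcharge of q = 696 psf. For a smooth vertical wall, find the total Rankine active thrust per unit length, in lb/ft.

20200 lb/ft

K_a = tan²(45° − φ/2) = 0.2619.
Soil triangle: ½ K_a γ H² = 0.5×0.2619×128.4×29.7² = 14830 lb/ft.
Surcharge rectangle: K_a q H = 0.2619×696×29.7 = 5413 lb/ft.
Total = 14830 + 5413 = 20240 lb/ft.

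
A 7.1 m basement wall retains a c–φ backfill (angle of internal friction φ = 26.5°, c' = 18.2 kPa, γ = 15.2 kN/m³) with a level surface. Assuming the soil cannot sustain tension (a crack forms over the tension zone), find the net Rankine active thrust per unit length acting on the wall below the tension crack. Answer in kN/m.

30.4 kN/m

K_a = 0.3829; √K_a = 0.6188.
Tension-crack depth z_c = 2c/(γ√K_a) = 2×18.2/(15.2×0.6188) = 3.870 m.
σ_a at base = K_a γ H − 2c√K_a = 0.3829×15.2×7.1 − 2×18.2×0.6188 = 18.80 kPa.
P_a = ½ × 18.80 × (H − z_c) = 0.5×18.80×3.230 = 30.37 kN/m.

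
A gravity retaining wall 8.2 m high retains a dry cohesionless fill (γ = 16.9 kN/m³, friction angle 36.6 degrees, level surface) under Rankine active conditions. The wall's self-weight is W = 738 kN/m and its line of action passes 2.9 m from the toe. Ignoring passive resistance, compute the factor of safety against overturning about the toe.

5.45

K_a = tan²(45° − 36.6°/2) = 0.2530.
P_a = ½K_aγH² = 0.5×0.2530×16.9×8.2² = 143.7 kN/m, acting at H/3 = 2.733 m above the base.
Overturning moment M_o = P_a × H/3 = 143.7 × 2.733 = 392.8.
Resisting moment M_r = W × 2.9 = 738 × 2.9 = 2140.
FS_overturning = M_r/M_o = 2140/392.8 = 5.448.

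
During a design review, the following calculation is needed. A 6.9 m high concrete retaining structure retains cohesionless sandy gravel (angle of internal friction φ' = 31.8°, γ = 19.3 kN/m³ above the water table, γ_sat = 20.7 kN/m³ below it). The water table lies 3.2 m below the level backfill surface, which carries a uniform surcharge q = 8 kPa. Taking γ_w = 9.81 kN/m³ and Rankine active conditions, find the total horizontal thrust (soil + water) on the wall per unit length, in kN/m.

K_a = tan²(45° − φ/2) = 0.3098.
γ' = 20.7 − 9.81 = 10.89 kN/m³. h₂ = H − d_w = 3.7 m.
σ'_h: at surface K_a·q = 2.478; at WT K_a(q+γd_w) = 21.61; at base K_a(q+γd_w+γ'h₂) = 34.09 kPa.
P₁ = ½(2.478+21.61)×3.2 = 38.54; P₂ = ½(21.61+34.09)×3.7 = 103.1; P_w = ½γ_w h₂² = 67.15.
Total = 38.54+103.1+67.15 = 208.7 kN/m.

209 kN/m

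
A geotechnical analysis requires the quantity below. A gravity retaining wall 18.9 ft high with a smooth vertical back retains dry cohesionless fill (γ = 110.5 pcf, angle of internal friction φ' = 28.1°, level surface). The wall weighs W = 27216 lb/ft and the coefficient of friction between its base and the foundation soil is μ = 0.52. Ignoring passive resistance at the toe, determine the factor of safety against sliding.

K_a = tan²(45° − 28.1°/2) = 0.3596.
P_a = ½K_aγH² = 0.5×0.3596×110.5×18.9² = 7097 lb/ft, acting at H/3 = 6.300 ft above the base.
FS_sliding = μW / P_a = 0.52×27216 / 7097 = 1.994.

1.99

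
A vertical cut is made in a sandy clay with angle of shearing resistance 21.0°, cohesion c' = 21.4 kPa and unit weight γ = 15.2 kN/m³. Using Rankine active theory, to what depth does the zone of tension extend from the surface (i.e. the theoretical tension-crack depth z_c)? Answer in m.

K_a = tan²(45° − 21.0°/2) = 0.4724; √K_a = 0.6873.
The active pressure is zero where K_a γ z = 2c√K_a, so z_c = 2c/(γ√K_a) = 2×21.4/(15.2×0.6873) = 4.097 m.

4.10 m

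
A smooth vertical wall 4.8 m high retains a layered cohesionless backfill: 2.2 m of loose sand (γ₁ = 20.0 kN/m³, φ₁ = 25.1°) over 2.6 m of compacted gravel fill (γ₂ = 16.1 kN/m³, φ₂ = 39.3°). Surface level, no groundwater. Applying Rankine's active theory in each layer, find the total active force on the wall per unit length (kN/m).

K_a1 = tan²(45°−25.1°/2) = 0.4043; K_a2 = tan²(45°−39.3°/2) = 0.2245.
Layer 1: σ at base = K_a1 γ₁ h₁ = 17.79 kPa; P₁ = ½×17.79×2.2 = 19.57.
Layer 2: σ_v at top = γ₁h₁ = 44.00; σ_h top = K_a2×44.00 = 9.876; σ_h base = K_a2×(44.00+16.1×2.6) = 19.27.
P₂ = ½(9.876+19.27)×2.6 = 37.89. Total P_a = 19.57+37.89 = 57.46 kN/m.

57.5 kN/m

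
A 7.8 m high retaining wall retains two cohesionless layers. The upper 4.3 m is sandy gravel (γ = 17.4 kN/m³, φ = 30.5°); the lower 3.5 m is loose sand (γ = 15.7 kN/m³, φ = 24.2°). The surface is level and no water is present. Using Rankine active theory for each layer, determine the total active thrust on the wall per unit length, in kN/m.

202 kN/m

K_a1 = tan²(45°−30.5°/2) = 0.3267; K_a2 = tan²(45°−24.2°/2) = 0.4185.
Layer 1: σ at base = K_a1 γ₁ h₁ = 24.44 kPa; P₁ = ½×24.44×4.3 = 52.55.
Layer 2: σ_v at top = γ₁h₁ = 74.82; σ_h top = K_a2×74.82 = 31.31; σ_h base = K_a2×(74.82+15.7×3.5) = 54.31.
P₂ = ½(31.31+54.31)×3.5 = 149.8. Total P_a = 52.55+149.8 = 202.4 kN/m.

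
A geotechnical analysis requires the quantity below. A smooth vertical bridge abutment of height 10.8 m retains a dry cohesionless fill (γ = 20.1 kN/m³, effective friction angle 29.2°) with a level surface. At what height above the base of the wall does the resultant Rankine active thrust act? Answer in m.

3.60 m

K_a = 0.3442.
The pressure distribution is triangular, so the resultant acts at H/3 above the base = 10.8/3 = 3.600 m.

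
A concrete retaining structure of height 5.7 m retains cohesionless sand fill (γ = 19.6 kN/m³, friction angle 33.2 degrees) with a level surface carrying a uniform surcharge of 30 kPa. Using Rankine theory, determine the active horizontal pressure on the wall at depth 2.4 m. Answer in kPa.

22.5 kPa

K_a = (1 − sin φ)/(1 + sin φ) = 0.2924.
σ_v = γz + q = 19.6 × 2.4 + 30 = 77.04 kPa.
σ_h = K_a σ_v = 0.2924 × 77.04 = 22.52 kPa.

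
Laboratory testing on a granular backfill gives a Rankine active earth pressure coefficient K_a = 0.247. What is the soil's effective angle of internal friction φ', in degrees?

K_a = tan²(45° − φ/2) ⇒ 45° − φ/2 = arctan(√0.247) = 26.43°.
φ = 2(45° − 26.43°) = 37.15°.

37.1°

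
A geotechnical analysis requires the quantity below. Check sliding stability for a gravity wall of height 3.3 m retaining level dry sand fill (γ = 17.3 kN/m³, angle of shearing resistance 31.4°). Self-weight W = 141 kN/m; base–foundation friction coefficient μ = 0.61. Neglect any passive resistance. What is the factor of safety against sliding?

2.90

K_a = tan²(45° − 31.4°/2) = 0.3149.
P_a = ½K_aγH² = 0.5×0.3149×17.3×3.3² = 29.66 kN/m, acting at H/3 = 1.100 m above the base.
FS_sliding = μW / P_a = 0.61×141 / 29.66 = 2.899.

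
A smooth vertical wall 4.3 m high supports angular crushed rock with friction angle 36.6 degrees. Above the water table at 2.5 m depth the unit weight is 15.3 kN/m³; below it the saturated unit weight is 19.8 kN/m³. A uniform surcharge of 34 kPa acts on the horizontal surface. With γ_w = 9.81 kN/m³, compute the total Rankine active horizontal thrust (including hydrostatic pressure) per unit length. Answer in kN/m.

K_a = tan²(45° − φ/2) = 0.2530.
γ' = 19.8 − 9.81 = 9.990 kN/m³. h₂ = H − d_w = 1.8 m.
σ'_h: at surface K_a·q = 8.601; at WT K_a(q+γd_w) = 18.28; at base K_a(q+γd_w+γ'h₂) = 22.82 kPa.
P₁ = ½(8.601+18.28)×2.5 = 33.60; P₂ = ½(18.28+22.82)×1.8 = 36.99; P_w = ½γ_w h₂² = 15.89.
Total = 33.60+36.99+15.89 = 86.48 kN/m.

86.5 kN/m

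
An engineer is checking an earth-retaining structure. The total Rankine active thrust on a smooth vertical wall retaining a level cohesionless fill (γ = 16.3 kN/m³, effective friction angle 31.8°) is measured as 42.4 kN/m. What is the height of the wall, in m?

K_a = 0.3098. P_a = ½ K_a γ H² ⇒ H = √(2P_a/(K_a γ)).
H = √(2×42.4/(0.3098×16.3)) = 4.098 m.

4.10 m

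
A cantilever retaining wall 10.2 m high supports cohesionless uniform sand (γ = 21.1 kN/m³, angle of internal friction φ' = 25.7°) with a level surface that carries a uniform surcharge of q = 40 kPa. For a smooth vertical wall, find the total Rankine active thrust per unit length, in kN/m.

595 kN/m

K_a = tan²(45° − φ/2) = 0.3950.
Soil triangle: ½ K_a γ H² = 0.5×0.3950×21.1×10.2² = 433.6 kN/m.
Surcharge rectangle: K_a q H = 0.3950×40×10.2 = 161.2 kN/m.
Total = 433.6 + 161.2 = 594.8 kN/m.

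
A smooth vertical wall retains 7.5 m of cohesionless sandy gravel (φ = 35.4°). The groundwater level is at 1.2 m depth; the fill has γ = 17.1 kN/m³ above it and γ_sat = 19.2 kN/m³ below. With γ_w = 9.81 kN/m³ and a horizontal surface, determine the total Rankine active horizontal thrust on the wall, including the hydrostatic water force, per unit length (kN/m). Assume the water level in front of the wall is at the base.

282 kN/m

K_a = tan²(45° − φ/2) = 0.2664.
γ' = 19.2 − 9.81 = 9.390 kN/m³. Depth below WT = 6.3 m.
σ'_h at WT = K_a γ d_w = 5.467 kPa; at base = 5.467 + K_a γ' × 6.3 = 21.23 kPa.
P₁ (0–1.2 m) = ½×5.467×1.2 = 3.280. P₂ (1.2–7.5 m) = ½(5.467+21.23)×6.3 = 84.08.
P_w = ½ γ_w h₂² = 0.5×9.81×6.3² = 194.7. Total = 3.280+84.08+194.7 = 282.0 kN/m.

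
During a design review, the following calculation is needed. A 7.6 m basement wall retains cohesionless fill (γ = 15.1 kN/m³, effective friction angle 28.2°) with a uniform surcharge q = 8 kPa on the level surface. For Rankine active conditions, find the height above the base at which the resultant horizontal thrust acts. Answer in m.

K_a = 0.3582.
Triangular part P₁ = ½K_aγH² = 156.2 at H/3 = 2.533 m; rectangular part P₂ = K_a q H = 21.78 at H/2 = 3.800 m.
ȳ = (P₁·2.533 + P₂·3.800)/(P₁+P₂) = 2.688 m.

2.69 m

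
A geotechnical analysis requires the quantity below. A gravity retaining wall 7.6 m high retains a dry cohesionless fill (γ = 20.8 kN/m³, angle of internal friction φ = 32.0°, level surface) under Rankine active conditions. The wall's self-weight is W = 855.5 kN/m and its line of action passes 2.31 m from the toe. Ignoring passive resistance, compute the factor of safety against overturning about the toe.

4.23

K_a = tan²(45° − 32.0°/2) = 0.3073.
P_a = ½K_aγH² = 0.5×0.3073×20.8×7.6² = 184.6 kN/m, acting at H/3 = 2.533 m above the base.
Overturning moment M_o = P_a × H/3 = 184.6 × 2.533 = 467.6.
Resisting moment M_r = W × 2.31 = 855.5 × 2.31 = 1976.
FS_overturning = M_r/M_o = 1976/467.6 = 4.226.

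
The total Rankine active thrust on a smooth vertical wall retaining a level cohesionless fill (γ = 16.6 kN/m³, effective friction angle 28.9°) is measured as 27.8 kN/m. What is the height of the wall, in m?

K_a = 0.3484. P_a = ½ K_a γ H² ⇒ H = √(2P_a/(K_a γ)).
H = √(2×27.8/(0.3484×16.6)) = 3.101 m.

3.10 m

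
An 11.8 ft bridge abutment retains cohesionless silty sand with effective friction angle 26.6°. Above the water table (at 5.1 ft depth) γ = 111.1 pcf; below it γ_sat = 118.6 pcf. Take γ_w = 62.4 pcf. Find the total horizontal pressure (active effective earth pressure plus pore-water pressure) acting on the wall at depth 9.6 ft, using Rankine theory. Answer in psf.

K_a = (1 − sin φ)/(1 + sin φ) = 0.3814.
γ' = 118.6 − 62.4 = 56.20 pcf.
Effective vertical stress at 9.6 ft: σ'_v = 111.1×5.1 + 56.20×4.50 = 819.5 psf.
σ'_h = K_a σ'_v = 0.3814 × 819.5 = 312.6 psf; u = γ_w × 4.50 = 280.8 psf.
Total σ_h = 312.6 + 280.8 = 593.4 psf.

593 psf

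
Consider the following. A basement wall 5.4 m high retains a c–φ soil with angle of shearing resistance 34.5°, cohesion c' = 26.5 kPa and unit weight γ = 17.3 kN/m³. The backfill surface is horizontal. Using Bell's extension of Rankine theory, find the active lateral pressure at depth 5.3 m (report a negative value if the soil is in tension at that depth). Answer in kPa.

K_a = (1 − sin φ)/(1 + sin φ) = 0.2768.
σ_a = K_a γ z − 2c√K_a = 0.2768×17.3×5.3 − 2×26.5×0.5261 = -2.504 kPa.

-2.50 kPa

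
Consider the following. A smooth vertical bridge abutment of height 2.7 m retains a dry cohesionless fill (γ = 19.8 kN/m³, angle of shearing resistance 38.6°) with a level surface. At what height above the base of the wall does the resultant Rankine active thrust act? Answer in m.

K_a = 0.2316.
The pressure distribution is triangular, so the resultant acts at H/3 above the base = 2.7/3 = 0.9000 m.

0.900 m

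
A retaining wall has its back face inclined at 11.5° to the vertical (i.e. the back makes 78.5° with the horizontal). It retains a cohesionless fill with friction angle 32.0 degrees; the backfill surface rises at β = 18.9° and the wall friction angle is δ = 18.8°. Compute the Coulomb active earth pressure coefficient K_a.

0.501

K_a = sin²(α+φ) / [sin²α · sin(α−δ) · (1 + √{sin(φ+δ)sin(φ−β) / (sin(α−δ)sin(α+β))})²].
With α = 78.5°, φ = 32.0°, δ = 18.8°, β = 18.9°: K_a = 0.5013.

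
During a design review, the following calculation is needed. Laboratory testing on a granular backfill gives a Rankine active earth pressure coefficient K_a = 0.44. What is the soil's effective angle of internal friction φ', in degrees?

K_a = tan²(45° − φ/2) ⇒ 45° − φ/2 = arctan(√0.44) = 33.56°.
φ = 2(45° − 33.56°) = 22.89°.

22.9°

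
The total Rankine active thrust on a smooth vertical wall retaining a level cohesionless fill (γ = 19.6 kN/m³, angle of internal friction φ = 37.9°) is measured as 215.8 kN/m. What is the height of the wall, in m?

K_a = 0.2389. P_a = ½ K_a γ H² ⇒ H = √(2P_a/(K_a γ)).
H = √(2×215.8/(0.2389×19.6)) = 9.600 m.

9.60 m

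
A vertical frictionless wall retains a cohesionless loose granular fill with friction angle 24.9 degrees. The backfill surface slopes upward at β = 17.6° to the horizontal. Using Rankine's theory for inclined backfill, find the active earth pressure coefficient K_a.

0.505

K_a = cos β · (cos β − √(cos²β − cos²φ)) / (cos β + √(cos²β − cos²φ)).
cos β = 0.9532, cos φ = 0.9070, √(cos²β − cos²φ) = 0.2930.
K_a = 0.9532 × (0.9532 − 0.2930)/(0.9532 + 0.2930) = 0.5050.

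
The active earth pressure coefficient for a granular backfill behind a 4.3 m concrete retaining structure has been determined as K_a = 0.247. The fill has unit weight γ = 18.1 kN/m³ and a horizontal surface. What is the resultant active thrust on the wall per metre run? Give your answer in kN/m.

41.3 kN/m

P = ½ K_a γ H² = 0.5 × 0.247 × 18.1 × 4.3² = 41.33 kN/m.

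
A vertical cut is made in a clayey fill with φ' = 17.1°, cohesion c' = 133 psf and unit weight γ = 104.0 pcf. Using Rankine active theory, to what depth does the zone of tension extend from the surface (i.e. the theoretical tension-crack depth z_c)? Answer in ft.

3.46 ft

K_a = tan²(45° − 17.1°/2) = 0.5455; √K_a = 0.7386.
The active pressure is zero where K_a γ z = 2c√K_a, so z_c = 2c/(γ√K_a) = 2×133/(104.0×0.7386) = 3.463 ft.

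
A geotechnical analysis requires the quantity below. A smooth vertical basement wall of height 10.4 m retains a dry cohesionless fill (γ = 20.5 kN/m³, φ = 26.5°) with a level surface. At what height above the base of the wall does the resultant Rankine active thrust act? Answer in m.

3.47 m

K_a = 0.3829.
The pressure distribution is triangular, so the resultant acts at H/3 above the base = 10.4/3 = 3.467 m.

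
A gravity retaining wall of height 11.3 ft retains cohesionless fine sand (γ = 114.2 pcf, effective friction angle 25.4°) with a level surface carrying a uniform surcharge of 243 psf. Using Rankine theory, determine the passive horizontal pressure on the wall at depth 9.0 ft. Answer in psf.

K_p = (1 + sin φ)/(1 − sin φ) = 2.502.
σ_v = γz + q = 114.2 × 9.0 + 243 = 1271 psf.
σ_h = K_p σ_v = 2.502 × 1271 = 3180 psf.

3180 psf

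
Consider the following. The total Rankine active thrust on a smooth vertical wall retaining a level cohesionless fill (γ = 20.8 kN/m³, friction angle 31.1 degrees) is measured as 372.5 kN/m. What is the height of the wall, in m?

10.6 m

K_a = 0.3188. P_a = ½ K_a γ H² ⇒ H = √(2P_a/(K_a γ)).
H = √(2×372.5/(0.3188×20.8)) = 10.60 m.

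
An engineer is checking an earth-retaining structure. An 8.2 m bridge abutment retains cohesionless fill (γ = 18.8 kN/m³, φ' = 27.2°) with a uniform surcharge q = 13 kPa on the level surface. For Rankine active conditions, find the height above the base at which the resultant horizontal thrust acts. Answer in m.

2.93 m

K_a = 0.3726.
Triangular part P₁ = ½K_aγH² = 235.5 at H/3 = 2.733 m; rectangular part P₂ = K_a q H = 39.72 at H/2 = 4.100 m.
ȳ = (P₁·2.733 + P₂·4.100)/(P₁+P₂) = 2.931 m.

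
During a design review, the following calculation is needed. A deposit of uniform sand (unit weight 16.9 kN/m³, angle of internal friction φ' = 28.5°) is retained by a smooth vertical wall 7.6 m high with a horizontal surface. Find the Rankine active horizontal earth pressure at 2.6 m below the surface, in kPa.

15.6 kPa

K_a = (1 − sin φ)/(1 + sin φ) = 0.3540.
σ_h = K_a γ z = 0.3540 × 16.9 × 2.6 = 15.55 kPa.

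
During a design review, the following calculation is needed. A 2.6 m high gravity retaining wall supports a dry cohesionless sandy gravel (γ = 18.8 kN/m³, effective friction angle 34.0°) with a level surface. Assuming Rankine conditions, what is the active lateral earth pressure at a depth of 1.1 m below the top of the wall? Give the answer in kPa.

5.85 kPa

K_a = (1 − sin φ)/(1 + sin φ) = 0.2827.
σ_h = K_a γ z = 0.2827 × 18.8 × 1.1 = 5.847 kPa.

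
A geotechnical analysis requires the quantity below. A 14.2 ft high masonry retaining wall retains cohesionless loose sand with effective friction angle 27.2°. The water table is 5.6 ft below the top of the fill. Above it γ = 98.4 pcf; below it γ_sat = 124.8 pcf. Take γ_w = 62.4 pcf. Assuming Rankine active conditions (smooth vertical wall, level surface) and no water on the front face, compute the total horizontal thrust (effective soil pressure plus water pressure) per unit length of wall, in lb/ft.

K_a = tan²(45° − φ/2) = 0.3726.
γ' = 124.8 − 62.4 = 62.40 pcf. Depth below WT = 8.6 ft.
σ'_h at WT = K_a γ d_w = 205.3 psf; at base = 205.3 + K_a γ' × 8.6 = 405.3 psf.
P₁ (0–5.6 ft) = ½×205.3×5.6 = 574.9. P₂ (5.6–14.2 ft) = ½(205.3+405.3)×8.6 = 2625.
P_w = ½ γ_w h₂² = 0.5×62.4×8.6² = 2308. Total = 574.9+2625+2308 = 5508 lb/ft.

5510 lb/ft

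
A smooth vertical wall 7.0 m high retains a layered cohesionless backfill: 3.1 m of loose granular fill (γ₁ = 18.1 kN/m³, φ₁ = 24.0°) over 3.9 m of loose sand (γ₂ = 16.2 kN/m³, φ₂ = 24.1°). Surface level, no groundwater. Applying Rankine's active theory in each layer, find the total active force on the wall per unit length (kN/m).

K_a1 = tan²(45°−24.0°/2) = 0.4217; K_a2 = tan²(45°−24.1°/2) = 0.4201.
Layer 1: σ at base = K_a1 γ₁ h₁ = 23.66 kPa; P₁ = ½×23.66×3.1 = 36.68.
Layer 2: σ_v at top = γ₁h₁ = 56.11; σ_h top = K_a2×56.11 = 23.57; σ_h base = K_a2×(56.11+16.2×3.9) = 50.12.
P₂ = ½(23.57+50.12)×3.9 = 143.7. Total P_a = 36.68+143.7 = 180.4 kN/m.

180 kN/m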